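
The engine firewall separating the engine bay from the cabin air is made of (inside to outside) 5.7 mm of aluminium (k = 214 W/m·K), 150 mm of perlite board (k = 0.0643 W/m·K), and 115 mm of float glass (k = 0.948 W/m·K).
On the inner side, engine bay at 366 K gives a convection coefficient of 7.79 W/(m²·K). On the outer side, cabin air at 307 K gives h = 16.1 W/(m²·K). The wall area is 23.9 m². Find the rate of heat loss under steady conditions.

Model the wall as resistances in series:
R_inner film = 1/(h_i·A) = 1/(7.79×23.9) = 0.005371 K/W
R_aluminium = L/(kA) = 0.0057/(214×23.9) = 1.114×10^-6 K/W
R_perlite board = L/(kA) = 0.15/(0.0643×23.9) = 0.09761 K/W
R_float glass = L/(kA) = 0.115/(0.948×23.9) = 0.005076 K/W
R_outer film = 1/(h_o·A) = 1/(16.1×23.9) = 0.002599 K/W
R_total = 0.1107 K/W
Q = ΔT / R_total = 59 / 0.1107

Q ≈ 533 W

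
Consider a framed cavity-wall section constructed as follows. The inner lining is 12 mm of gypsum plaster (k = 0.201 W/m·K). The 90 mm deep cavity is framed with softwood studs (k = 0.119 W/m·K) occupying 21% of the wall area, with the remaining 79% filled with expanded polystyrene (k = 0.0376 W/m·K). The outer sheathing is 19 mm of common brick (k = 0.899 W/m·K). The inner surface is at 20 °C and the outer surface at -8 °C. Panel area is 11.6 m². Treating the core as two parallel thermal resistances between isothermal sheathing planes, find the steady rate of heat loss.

Q ≈ 188 W

Sheathing layers in series; stud and cavity paths in parallel between them.
R_inner = 0.012/(0.201×11.6) = 0.005147 K/W
R_stud  = 0.09/(0.119×0.21×11.6) = 0.3105 K/W
R_cav   = 0.09/(0.0376×0.79×11.6) = 0.2612 K/W
1/R_core = 1/R_stud + 1/R_cav → R_core = 0.1419 K/W
R_outer = 0.019/(0.899×11.6) = 0.001822 K/W
R_total = 0.1488 K/W
Q = ΔT/R_total = 28/0.1488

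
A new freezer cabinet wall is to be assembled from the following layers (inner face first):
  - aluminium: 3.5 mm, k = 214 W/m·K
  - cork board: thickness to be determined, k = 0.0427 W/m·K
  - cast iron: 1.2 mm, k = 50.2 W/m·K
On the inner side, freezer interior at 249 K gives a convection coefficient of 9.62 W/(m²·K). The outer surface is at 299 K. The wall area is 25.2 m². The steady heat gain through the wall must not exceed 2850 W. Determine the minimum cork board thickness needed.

Using the resistance-network approach (series):
R_inner film = 1/(h_i·A) = 1/(9.62×25.2) = 0.004125 K/W
R_aluminium = L/(kA) = 0.0035/(214×25.2) = 6.49×10^-7 K/W
R_cast iron = L/(kA) = 0.0012/(50.2×25.2) = 9.486×10^-7 K/W
Sum of the known resistances R_other = 0.004127 K/W
Required total resistance R_tot = ΔT/Q_allow = 50/2850 = 0.01754 K/W
R_cork board = R_tot − R_other = 0.01342 K/W
L = R·k·A = 0.01342×0.0427×25.2

L ≈ 14.4 mm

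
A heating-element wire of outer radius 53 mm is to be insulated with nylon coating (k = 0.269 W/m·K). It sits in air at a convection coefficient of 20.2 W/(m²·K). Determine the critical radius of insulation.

r_cr ≈ 13.3 mm

For a cylinder r_cr = k/h = 0.269/20.2
r_cr = 13.3 mm; since the bare radius (53 mm) is above r_cr, any added insulation will reduce heat loss.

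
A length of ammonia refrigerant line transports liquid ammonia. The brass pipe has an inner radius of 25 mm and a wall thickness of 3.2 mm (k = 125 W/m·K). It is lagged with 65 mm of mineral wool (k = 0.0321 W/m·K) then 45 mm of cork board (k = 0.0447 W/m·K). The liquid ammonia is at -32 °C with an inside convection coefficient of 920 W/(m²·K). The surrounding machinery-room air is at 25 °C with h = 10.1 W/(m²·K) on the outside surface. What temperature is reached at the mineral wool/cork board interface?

For a radial system each layer contributes R = ln(r_out/r_in)/(2πkL); films add R = 1/(hA).
R_inner film = 1/(h_i·2πr₁L) = 1/(920×2π×0.025×1) = 0.00692 K/W
R_brass pipe wall = ln(28.2/25)/(2π×125×1) = 1.534×10^-4 K/W
R_mineral wool = ln(93.2/28.2)/(2π×0.0321×1) = 5.927 K/W
R_cork board = ln(138.2/93.2)/(2π×0.0447×1) = 1.403 K/W
R_outer film = 1/(h_o·2πr_oL) = 1/(10.1×2π×0.1382×1) = 0.114 K/W
R_total = 7.451 K/W
Q = ΔT/R_total = 57/7.451
Q = 7.65 W/m
T_interface = T_inner + Q·ΣR(inner→interface) = -32 + 7.65×5.934

T ≈ 13.4 °C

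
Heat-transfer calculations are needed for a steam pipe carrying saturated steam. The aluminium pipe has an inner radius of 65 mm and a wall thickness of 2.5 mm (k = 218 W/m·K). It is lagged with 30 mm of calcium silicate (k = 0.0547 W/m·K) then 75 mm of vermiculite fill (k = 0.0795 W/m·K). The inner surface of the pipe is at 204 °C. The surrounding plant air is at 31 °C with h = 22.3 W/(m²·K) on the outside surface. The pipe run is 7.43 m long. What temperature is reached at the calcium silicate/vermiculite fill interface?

Cylindrical conduction, so R = ln(r₂/r₁)/(2πkL) per layer, in series:
R_aluminium pipe wall = ln(67.5/65)/(2π×218×7.43) = 3.708×10^-6 K/W
R_calcium silicate = ln(97.5/67.5)/(2π×0.0547×7.43) = 0.144 K/W
R_vermiculite fill = ln(172.5/97.5)/(2π×0.0795×7.43) = 0.1537 K/W
R_outer film = 1/(h_o·2πr_oL) = 1/(22.3×2π×0.1725×7.43) = 0.005568 K/W
R_total = 0.3033 K/W
Q = ΔT/R_total = 173/0.3033
Q = 570 W
T_interface = T_inner − Q·ΣR(inner→interface) = 204 − 570×0.144

T ≈ 122 °C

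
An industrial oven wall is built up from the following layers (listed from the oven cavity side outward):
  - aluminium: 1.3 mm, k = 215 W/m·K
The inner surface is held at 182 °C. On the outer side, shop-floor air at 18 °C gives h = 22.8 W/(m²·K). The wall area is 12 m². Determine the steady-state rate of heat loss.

Treating each layer as a thermal resistance in series:
R_aluminium = L/(kA) = 0.0013/(215×12) = 5.039×10^-7 K/W
R_outer film = 1/(h_o·A) = 1/(22.8×12) = 0.003655 K/W
R_total = 0.003655 K/W
Q = ΔT / R_total = 164 / 0.003655

Q ≈ 44900 W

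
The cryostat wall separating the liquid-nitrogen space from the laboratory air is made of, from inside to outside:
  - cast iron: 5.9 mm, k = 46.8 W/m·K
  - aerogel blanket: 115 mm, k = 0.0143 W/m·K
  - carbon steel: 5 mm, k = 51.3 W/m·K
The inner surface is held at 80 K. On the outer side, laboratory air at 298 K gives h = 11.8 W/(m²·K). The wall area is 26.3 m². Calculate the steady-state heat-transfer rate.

Q ≈ 705 W

Series thermal resistances:
R_cast iron = L/(kA) = 0.0059/(46.8×26.3) = 4.793×10^-6 K/W
R_aerogel blanket = L/(kA) = 0.115/(0.0143×26.3) = 0.3058 K/W
R_carbon steel = L/(kA) = 0.005/(51.3×26.3) = 3.706×10^-6 K/W
R_outer film = 1/(h_o·A) = 1/(11.8×26.3) = 0.003222 K/W
R_total = 0.309 K/W
Q = ΔT / R_total = 218 / 0.309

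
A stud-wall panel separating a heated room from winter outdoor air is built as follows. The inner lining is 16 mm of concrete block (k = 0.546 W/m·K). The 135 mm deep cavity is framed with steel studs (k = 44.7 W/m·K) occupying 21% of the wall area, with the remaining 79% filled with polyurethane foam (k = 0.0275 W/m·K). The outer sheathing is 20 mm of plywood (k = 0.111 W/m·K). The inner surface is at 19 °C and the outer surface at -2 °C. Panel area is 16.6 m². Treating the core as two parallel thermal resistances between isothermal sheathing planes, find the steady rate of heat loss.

Sheathing layers in series; stud and cavity paths in parallel between them.
R_inner = 0.016/(0.546×16.6) = 0.001765 K/W
R_stud  = 0.135/(44.7×0.21×16.6) = 8.664×10^-4 K/W
R_cav   = 0.135/(0.0275×0.79×16.6) = 0.3743 K/W
1/R_core = 1/R_stud + 1/R_cav → R_core = 8.644×10^-4 K/W
R_outer = 0.02/(0.111×16.6) = 0.01085 K/W
R_total = 0.01348 K/W
Q = ΔT/R_total = 21/0.01348

Q ≈ 1560 W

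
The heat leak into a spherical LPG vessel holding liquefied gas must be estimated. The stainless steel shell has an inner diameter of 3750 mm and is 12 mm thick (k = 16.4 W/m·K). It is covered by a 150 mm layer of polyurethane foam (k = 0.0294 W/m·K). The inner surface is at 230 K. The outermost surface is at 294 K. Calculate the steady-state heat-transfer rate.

Q ≈ 606 W

Each spherical layer contributes R = (1/r_i − 1/r_o)/(4πk):
R_stainless steel shell = (1/1.875 − 1/1.887)/(4π×16.4) = 1.646×10^-5 K/W
R_polyurethane foam = (1/1.887 − 1/2.037)/(4π×0.0294) = 0.1056 K/W
R_total = 0.1056 K/W
Q = ΔT/R_total = 64/0.1056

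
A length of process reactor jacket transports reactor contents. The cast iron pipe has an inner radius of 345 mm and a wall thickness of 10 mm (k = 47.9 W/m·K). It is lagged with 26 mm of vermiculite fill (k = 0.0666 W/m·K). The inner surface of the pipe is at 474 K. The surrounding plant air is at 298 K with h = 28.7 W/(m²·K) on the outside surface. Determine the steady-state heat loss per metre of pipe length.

For a radial system each layer contributes R = ln(r_out/r_in)/(2πkL); films add R = 1/(hA).
R_cast iron pipe wall = ln(355/345)/(2π×47.9×1) = 9.494×10^-5 K/W
R_vermiculite fill = ln(381/355)/(2π×0.0666×1) = 0.1689 K/W
R_outer film = 1/(h_o·2πr_oL) = 1/(28.7×2π×0.381×1) = 0.01456 K/W
R_total = 0.1836 K/W
Q = ΔT/R_total = 176/0.1836

q′ ≈ 959 W/m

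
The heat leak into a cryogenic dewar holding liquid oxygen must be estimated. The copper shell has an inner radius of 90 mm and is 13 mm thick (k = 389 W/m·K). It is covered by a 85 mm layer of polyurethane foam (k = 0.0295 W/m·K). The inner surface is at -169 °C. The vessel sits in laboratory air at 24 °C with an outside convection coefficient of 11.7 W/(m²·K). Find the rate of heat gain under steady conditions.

Each spherical layer contributes R = (1/r_i − 1/r_o)/(4πk):
R_copper shell = (1/0.09 − 1/0.103)/(4π×389) = 2.869×10^-4 K/W
R_polyurethane foam = (1/0.103 − 1/0.188)/(4π×0.0295) = 11.84 K/W
R_outer film = 1/(h·4πr_o²) = 1/(11.7×4π×0.188²) = 0.1924 K/W
R_total = 12.03 K/W
Q = ΔT/R_total = 193/12.03

Q ≈ 16 W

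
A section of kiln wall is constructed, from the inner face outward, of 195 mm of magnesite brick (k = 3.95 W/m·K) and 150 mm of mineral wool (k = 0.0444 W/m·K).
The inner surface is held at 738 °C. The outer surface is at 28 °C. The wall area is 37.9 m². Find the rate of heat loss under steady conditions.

Using the resistance-network approach (series):
R_magnesite brick = L/(kA) = 0.195/(3.95×37.9) = 0.001303 K/W
R_mineral wool = L/(kA) = 0.15/(0.0444×37.9) = 0.08914 K/W
R_total = 0.09044 K/W
Q = ΔT / R_total = 710 / 0.09044

Q ≈ 7850 W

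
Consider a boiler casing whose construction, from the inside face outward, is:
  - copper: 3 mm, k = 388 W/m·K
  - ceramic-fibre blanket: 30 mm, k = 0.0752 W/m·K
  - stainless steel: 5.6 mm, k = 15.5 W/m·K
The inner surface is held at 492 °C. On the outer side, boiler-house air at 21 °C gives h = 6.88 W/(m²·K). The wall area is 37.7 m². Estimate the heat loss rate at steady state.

Series thermal resistances:
R_copper = L/(kA) = 0.003/(388×37.7) = 2.051×10^-7 K/W
R_ceramic-fibre blanket = L/(kA) = 0.03/(0.0752×37.7) = 0.01058 K/W
R_stainless steel = L/(kA) = 0.0056/(15.5×37.7) = 9.583×10^-6 K/W
R_outer film = 1/(h_o·A) = 1/(6.88×37.7) = 0.003855 K/W
R_total = 0.01445 K/W
Q = ΔT / R_total = 471 / 0.01445

Q ≈ 32600 W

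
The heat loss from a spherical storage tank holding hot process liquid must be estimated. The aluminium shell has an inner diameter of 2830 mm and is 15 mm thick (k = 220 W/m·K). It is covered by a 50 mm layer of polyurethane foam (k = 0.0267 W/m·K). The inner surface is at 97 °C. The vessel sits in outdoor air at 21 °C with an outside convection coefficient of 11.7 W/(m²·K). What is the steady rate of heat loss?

For a spherical shell R = (1/r₁ − 1/r₂)/(4πk); film R = 1/(h·4πr²). In series:
R_aluminium shell = (1/1.415 − 1/1.43)/(4π×220) = 2.681×10^-6 K/W
R_polyurethane foam = (1/1.43 − 1/1.48)/(4π×0.0267) = 0.07041 K/W
R_outer film = 1/(h·4πr_o²) = 1/(11.7×4π×1.48²) = 0.003105 K/W
R_total = 0.07352 K/W
Q = ΔT/R_total = 76/0.07352

Q ≈ 1030 W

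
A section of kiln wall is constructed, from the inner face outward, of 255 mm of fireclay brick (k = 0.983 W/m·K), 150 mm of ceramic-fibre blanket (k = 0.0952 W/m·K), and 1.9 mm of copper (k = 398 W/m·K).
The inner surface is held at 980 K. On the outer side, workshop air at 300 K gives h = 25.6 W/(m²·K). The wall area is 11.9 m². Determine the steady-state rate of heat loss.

Q ≈ 4320 W

Model the wall as resistances in series:
R_fireclay brick = L/(kA) = 0.255/(0.983×11.9) = 0.0218 K/W
R_ceramic-fibre blanket = L/(kA) = 0.15/(0.0952×11.9) = 0.1324 K/W
R_copper = L/(kA) = 0.0019/(398×11.9) = 4.012×10^-7 K/W
R_outer film = 1/(h_o·A) = 1/(25.6×11.9) = 0.003283 K/W
R_total = 0.1575 K/W
Q = ΔT / R_total = 680 / 0.1575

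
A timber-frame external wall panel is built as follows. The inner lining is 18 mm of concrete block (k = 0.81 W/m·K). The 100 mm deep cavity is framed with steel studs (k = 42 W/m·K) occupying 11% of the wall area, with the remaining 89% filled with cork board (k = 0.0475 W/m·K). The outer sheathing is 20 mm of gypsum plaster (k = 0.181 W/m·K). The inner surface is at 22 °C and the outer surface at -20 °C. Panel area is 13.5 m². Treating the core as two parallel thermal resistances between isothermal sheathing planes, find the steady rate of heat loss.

Q ≈ 3680 W

Sheathing layers in series; stud and cavity paths in parallel between them.
R_inner = 0.018/(0.81×13.5) = 0.001646 K/W
R_stud  = 0.1/(42×0.11×13.5) = 0.001603 K/W
R_cav   = 0.1/(0.0475×0.89×13.5) = 0.1752 K/W
1/R_core = 1/R_stud + 1/R_cav → R_core = 0.001589 K/W
R_outer = 0.02/(0.181×13.5) = 0.008185 K/W
R_total = 0.01142 K/W
Q = ΔT/R_total = 42/0.01142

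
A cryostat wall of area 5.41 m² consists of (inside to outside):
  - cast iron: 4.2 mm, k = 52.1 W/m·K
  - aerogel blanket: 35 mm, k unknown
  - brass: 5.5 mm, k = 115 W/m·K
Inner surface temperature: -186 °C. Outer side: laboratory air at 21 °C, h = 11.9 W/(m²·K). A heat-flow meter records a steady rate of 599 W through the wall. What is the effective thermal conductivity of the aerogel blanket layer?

Using the resistance-network approach (series):
R_cast iron = L/(kA) = 0.0042/(52.1×5.41) = 1.49×10^-5 K/W
R_brass = L/(kA) = 0.0055/(115×5.41) = 8.84×10^-6 K/W
R_outer film = 1/(h_o·A) = 1/(11.9×5.41) = 0.01553 K/W
Sum of known resistances R_other = 0.01556 K/W
Total R = ΔT/Q = 207/599 = 0.3456 K/W
R_aerogel blanket = R_total − R_other = 0.33 K/W
k = L/(R·A) = 0.035/(0.33×5.41)

k ≈ 0.0196 W/(m·K)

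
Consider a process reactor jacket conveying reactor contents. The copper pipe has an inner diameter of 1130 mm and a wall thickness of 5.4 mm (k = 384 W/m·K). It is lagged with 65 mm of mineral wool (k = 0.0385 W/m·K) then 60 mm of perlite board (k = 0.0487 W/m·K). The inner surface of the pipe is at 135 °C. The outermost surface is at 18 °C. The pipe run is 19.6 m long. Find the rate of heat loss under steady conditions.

Cylindrical conduction, so R = ln(r₂/r₁)/(2πkL) per layer, in series:
R_copper pipe wall = ln(570.4/565)/(2π×384×19.6) = 2.011×10^-7 K/W
R_mineral wool = ln(635.4/570.4)/(2π×0.0385×19.6) = 0.02276 K/W
R_perlite board = ln(695.4/635.4)/(2π×0.0487×19.6) = 0.01505 K/W
R_total = 0.03781 K/W
Q = ΔT/R_total = 117/0.03781

Q ≈ 3090 W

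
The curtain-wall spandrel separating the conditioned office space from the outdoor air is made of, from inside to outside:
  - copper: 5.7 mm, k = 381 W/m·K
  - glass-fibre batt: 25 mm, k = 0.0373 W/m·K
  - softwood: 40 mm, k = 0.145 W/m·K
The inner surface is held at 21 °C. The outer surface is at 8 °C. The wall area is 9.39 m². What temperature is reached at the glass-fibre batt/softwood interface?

T ≈ 11.8 °C

Thermal resistances in series:
R_copper = L/(kA) = 0.0057/(381×9.39) = 1.593×10^-6 K/W
R_glass-fibre batt = L/(kA) = 0.025/(0.0373×9.39) = 0.07138 K/W
R_softwood = L/(kA) = 0.04/(0.145×9.39) = 0.02938 K/W
R_total = 0.1008 K/W;  Q = ΔT/R_total = 13/0.1008 = 129 W
T_interface = T_inner − Q·ΣR(inner→interface) = 21 − 129×0.07138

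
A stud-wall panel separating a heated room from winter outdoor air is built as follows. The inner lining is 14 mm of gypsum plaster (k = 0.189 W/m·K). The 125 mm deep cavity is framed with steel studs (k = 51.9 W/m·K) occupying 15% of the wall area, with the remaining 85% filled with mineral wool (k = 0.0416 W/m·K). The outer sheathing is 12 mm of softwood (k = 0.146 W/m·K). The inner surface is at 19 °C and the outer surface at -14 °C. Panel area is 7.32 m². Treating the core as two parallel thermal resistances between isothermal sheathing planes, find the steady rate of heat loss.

Q ≈ 1400 W

Sheathing layers in series; stud and cavity paths in parallel between them.
R_inner = 0.014/(0.189×7.32) = 0.01012 K/W
R_stud  = 0.125/(51.9×0.15×7.32) = 0.002194 K/W
R_cav   = 0.125/(0.0416×0.85×7.32) = 0.4829 K/W
1/R_core = 1/R_stud + 1/R_cav → R_core = 0.002184 K/W
R_outer = 0.012/(0.146×7.32) = 0.01123 K/W
R_total = 0.02353 K/W
Q = ΔT/R_total = 33/0.02353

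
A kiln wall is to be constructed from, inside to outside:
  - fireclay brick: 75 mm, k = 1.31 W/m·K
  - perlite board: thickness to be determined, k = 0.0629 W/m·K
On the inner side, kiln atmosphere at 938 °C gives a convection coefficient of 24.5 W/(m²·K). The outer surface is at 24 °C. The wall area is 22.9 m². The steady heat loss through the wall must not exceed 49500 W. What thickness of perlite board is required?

Using the resistance-network approach (series):
R_inner film = 1/(h_i·A) = 1/(24.5×22.9) = 0.001782 K/W
R_fireclay brick = L/(kA) = 0.075/(1.31×22.9) = 0.0025 K/W
Sum of the known resistances R_other = 0.004282 K/W
Required total resistance R_tot = ΔT/Q_allow = 914/49500 = 0.01846 K/W
R_perlite board = R_tot − R_other = 0.01418 K/W
L = R·k·A = 0.01418×0.0629×22.9

L ≈ 20.4 mm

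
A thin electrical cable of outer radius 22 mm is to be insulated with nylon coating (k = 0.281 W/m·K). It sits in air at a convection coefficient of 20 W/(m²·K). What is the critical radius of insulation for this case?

For a cylinder r_cr = k/h = 0.281/20
r_cr = 14.1 mm; since the bare radius (22 mm) is above r_cr, any added insulation will reduce heat loss.

r_cr ≈ 14.1 mm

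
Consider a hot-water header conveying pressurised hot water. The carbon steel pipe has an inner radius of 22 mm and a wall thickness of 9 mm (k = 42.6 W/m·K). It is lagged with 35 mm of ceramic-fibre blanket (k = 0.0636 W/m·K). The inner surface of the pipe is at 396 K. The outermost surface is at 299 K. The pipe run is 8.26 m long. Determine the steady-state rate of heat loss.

Q ≈ 423 W

For a radial system each layer contributes R = ln(r_out/r_in)/(2πkL); films add R = 1/(hA).
R_carbon steel pipe wall = ln(31/22)/(2π×42.6×8.26) = 1.551×10^-4 K/W
R_ceramic-fibre blanket = ln(66/31)/(2π×0.0636×8.26) = 0.2289 K/W
R_total = 0.2291 K/W
Q = ΔT/R_total = 97/0.2291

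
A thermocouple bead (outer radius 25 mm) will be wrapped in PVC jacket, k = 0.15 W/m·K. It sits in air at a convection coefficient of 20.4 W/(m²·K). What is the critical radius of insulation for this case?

r_cr ≈ 14.7 mm

For a sphere r_cr = 2k/h = 2×0.15/20.4
r_cr = 14.7 mm; since the bare radius (25 mm) is above r_cr, any added insulation will reduce heat loss.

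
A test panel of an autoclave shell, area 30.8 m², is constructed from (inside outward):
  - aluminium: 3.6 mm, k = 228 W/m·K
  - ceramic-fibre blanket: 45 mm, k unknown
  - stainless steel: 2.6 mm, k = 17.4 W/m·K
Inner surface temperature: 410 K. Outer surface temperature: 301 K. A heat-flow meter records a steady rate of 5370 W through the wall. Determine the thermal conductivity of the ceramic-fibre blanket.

Treating each layer as a thermal resistance in series:
R_aluminium = L/(kA) = 0.0036/(228×30.8) = 5.126×10^-7 K/W
R_stainless steel = L/(kA) = 0.0026/(17.4×30.8) = 4.851×10^-6 K/W
Sum of known resistances R_other = 5.364×10^-6 K/W
Total R = ΔT/Q = 109/5370 = 0.0203 K/W
R_ceramic-fibre blanket = R_total − R_other = 0.02029 K/W
k = L/(R·A) = 0.045/(0.02029×30.8)

k ≈ 0.072 W/(m·K)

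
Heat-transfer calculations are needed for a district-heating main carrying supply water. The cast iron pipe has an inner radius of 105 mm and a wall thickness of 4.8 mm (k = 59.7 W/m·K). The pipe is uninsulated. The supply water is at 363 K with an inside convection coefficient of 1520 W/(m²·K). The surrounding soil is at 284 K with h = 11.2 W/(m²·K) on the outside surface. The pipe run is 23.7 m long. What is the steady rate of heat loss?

For a radial system each layer contributes R = ln(r_out/r_in)/(2πkL); films add R = 1/(hA).
R_inner film = 1/(h_i·2πr₁L) = 1/(1520×2π×0.105×23.7) = 4.208×10^-5 K/W
R_cast iron pipe wall = ln(109.8/105)/(2π×59.7×23.7) = 5.028×10^-6 K/W
R_outer film = 1/(h_o·2πr_oL) = 1/(11.2×2π×0.1098×23.7) = 0.005461 K/W
R_total = 0.005508 K/W
Q = ΔT/R_total = 79/0.005508

Q ≈ 14300 W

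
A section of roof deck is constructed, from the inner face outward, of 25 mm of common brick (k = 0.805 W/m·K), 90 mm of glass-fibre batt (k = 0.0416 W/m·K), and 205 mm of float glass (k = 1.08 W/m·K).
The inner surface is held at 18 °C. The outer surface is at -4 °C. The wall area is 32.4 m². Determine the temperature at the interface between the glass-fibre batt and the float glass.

T ≈ -2.25 °C

Model the wall as resistances in series:
R_common brick = L/(kA) = 0.025/(0.805×32.4) = 9.585×10^-4 K/W
R_glass-fibre batt = L/(kA) = 0.09/(0.0416×32.4) = 0.06677 K/W
R_float glass = L/(kA) = 0.205/(1.08×32.4) = 0.005858 K/W
R_total = 0.07359 K/W;  Q = ΔT/R_total = 22/0.07359 = 299 W
T_interface = T_inner − Q·ΣR(inner→interface) = 18 − 299×0.06773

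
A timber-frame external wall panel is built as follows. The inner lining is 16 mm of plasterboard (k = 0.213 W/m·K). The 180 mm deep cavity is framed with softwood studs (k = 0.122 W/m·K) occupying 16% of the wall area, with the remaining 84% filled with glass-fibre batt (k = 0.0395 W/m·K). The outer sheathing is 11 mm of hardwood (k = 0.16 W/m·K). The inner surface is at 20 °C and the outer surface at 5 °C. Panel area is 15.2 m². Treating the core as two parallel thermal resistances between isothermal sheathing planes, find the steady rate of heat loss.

Q ≈ 64.1 W

Sheathing layers in series; stud and cavity paths in parallel between them.
R_inner = 0.016/(0.213×15.2) = 0.004942 K/W
R_stud  = 0.18/(0.122×0.16×15.2) = 0.6067 K/W
R_cav   = 0.18/(0.0395×0.84×15.2) = 0.3569 K/W
1/R_core = 1/R_stud + 1/R_cav → R_core = 0.2247 K/W
R_outer = 0.011/(0.16×15.2) = 0.004523 K/W
R_total = 0.2342 K/W
Q = ΔT/R_total = 15/0.2342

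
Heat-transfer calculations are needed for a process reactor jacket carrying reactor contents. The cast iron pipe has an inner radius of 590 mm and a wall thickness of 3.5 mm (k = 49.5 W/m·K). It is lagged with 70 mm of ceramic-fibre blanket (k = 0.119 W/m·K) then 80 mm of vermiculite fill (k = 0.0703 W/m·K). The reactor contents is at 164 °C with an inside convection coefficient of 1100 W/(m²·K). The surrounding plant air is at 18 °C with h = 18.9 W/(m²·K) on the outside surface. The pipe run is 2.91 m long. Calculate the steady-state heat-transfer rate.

Q ≈ 1020 W

Per-layer cylindrical resistances, series-summed:
R_inner film = 1/(h_i·2πr₁L) = 1/(1100×2π×0.59×2.91) = 8.427×10^-5 K/W
R_cast iron pipe wall = ln(593.5/590)/(2π×49.5×2.91) = 6.535×10^-6 K/W
R_ceramic-fibre blanket = ln(663.5/593.5)/(2π×0.119×2.91) = 0.05124 K/W
R_vermiculite fill = ln(743.5/663.5)/(2π×0.0703×2.91) = 0.08857 K/W
R_outer film = 1/(h_o·2πr_oL) = 1/(18.9×2π×0.7435×2.91) = 0.003892 K/W
R_total = 0.1438 K/W
Q = ΔT/R_total = 146/0.1438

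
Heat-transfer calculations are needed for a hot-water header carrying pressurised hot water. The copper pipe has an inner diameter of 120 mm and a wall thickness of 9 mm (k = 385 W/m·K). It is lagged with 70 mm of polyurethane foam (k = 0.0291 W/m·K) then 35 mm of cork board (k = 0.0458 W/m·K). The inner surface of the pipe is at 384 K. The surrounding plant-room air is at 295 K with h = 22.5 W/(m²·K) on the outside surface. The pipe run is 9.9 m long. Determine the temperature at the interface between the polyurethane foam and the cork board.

T ≈ 311 K

Cylindrical conduction, so R = ln(r₂/r₁)/(2πkL) per layer, in series:
R_copper pipe wall = ln(69/60)/(2π×385×9.9) = 5.836×10^-6 K/W
R_polyurethane foam = ln(139/69)/(2π×0.0291×9.9) = 0.3869 K/W
R_cork board = ln(174/139)/(2π×0.0458×9.9) = 0.07883 K/W
R_outer film = 1/(h_o·2πr_oL) = 1/(22.5×2π×0.174×9.9) = 0.004106 K/W
R_total = 0.4699 K/W
Q = ΔT/R_total = 89/0.4699
Q = 189 W
T_interface = T_inner − Q·ΣR(inner→interface) = 384 − 189×0.3869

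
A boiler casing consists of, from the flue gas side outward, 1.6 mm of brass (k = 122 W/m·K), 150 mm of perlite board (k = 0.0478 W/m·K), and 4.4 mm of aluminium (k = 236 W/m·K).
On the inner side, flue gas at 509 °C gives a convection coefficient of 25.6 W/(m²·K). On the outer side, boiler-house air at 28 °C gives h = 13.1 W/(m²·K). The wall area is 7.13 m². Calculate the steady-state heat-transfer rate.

Q ≈ 1050 W

Series thermal resistances:
R_inner film = 1/(h_i·A) = 1/(25.6×7.13) = 0.005479 K/W
R_brass = L/(kA) = 0.0016/(122×7.13) = 1.839×10^-6 K/W
R_perlite board = L/(kA) = 0.15/(0.0478×7.13) = 0.4401 K/W
R_aluminium = L/(kA) = 0.0044/(236×7.13) = 2.615×10^-6 K/W
R_outer film = 1/(h_o·A) = 1/(13.1×7.13) = 0.01071 K/W
R_total = 0.4563 K/W
Q = ΔT / R_total = 481 / 0.4563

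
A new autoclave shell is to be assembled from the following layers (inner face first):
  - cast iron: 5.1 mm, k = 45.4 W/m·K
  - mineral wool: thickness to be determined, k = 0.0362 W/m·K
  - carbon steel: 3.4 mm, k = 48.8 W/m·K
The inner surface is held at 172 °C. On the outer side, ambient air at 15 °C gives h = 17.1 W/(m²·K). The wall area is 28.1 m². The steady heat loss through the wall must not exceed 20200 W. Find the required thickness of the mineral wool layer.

L ≈ 5.78 mm

Treating each layer as a thermal resistance in series:
R_cast iron = L/(kA) = 0.0051/(45.4×28.1) = 3.998×10^-6 K/W
R_carbon steel = L/(kA) = 0.0034/(48.8×28.1) = 2.479×10^-6 K/W
R_outer film = 1/(h_o·A) = 1/(17.1×28.1) = 0.002081 K/W
Sum of the known resistances R_other = 0.002088 K/W
Required total resistance R_tot = ΔT/Q_allow = 157/20200 = 0.007772 K/W
R_mineral wool = R_tot − R_other = 0.005685 K/W
L = R·k·A = 0.005685×0.0362×28.1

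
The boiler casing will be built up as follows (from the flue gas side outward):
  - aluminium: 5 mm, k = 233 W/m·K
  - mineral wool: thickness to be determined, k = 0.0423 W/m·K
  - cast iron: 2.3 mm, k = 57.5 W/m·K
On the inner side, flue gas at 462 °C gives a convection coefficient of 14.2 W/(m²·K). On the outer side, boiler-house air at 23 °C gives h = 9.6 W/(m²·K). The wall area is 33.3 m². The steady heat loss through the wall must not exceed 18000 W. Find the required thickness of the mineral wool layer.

Thermal resistances in series:
R_inner film = 1/(h_i·A) = 1/(14.2×33.3) = 0.002115 K/W
R_aluminium = L/(kA) = 0.005/(233×33.3) = 6.444×10^-7 K/W
R_cast iron = L/(kA) = 0.0023/(57.5×33.3) = 1.201×10^-6 K/W
R_outer film = 1/(h_o·A) = 1/(9.6×33.3) = 0.003128 K/W
Sum of the known resistances R_other = 0.005245 K/W
Required total resistance R_tot = ΔT/Q_allow = 439/18000 = 0.02439 K/W
R_mineral wool = R_tot − R_other = 0.01914 K/W
L = R·k·A = 0.01914×0.0423×33.3

L ≈ 27 mm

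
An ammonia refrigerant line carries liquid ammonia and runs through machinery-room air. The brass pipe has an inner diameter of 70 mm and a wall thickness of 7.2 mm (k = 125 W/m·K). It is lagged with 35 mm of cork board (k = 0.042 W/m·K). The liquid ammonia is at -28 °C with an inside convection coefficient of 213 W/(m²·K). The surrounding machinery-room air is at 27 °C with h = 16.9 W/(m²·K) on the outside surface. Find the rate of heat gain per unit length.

Treating each annulus and film as a series resistance:
R_inner film = 1/(h_i·2πr₁L) = 1/(213×2π×0.035×1) = 0.02135 K/W
R_brass pipe wall = ln(42.2/35)/(2π×125×1) = 2.382×10^-4 K/W
R_cork board = ln(77.2/42.2)/(2π×0.042×1) = 2.289 K/W
R_outer film = 1/(h_o·2πr_oL) = 1/(16.9×2π×0.0772×1) = 0.122 K/W
R_total = 2.432 K/W
Q = ΔT/R_total = 55/2.432

q′ ≈ 22.6 W/m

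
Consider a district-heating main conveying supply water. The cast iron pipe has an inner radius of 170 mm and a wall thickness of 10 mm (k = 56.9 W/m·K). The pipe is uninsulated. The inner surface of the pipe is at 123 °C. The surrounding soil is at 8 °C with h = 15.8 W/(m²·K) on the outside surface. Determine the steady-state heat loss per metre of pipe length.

For a radial system each layer contributes R = ln(r_out/r_in)/(2πkL); films add R = 1/(hA).
R_cast iron pipe wall = ln(180/170)/(2π×56.9×1) = 1.599×10^-4 K/W
R_outer film = 1/(h_o·2πr_oL) = 1/(15.8×2π×0.18×1) = 0.05596 K/W
R_total = 0.05612 K/W
Q = ΔT/R_total = 115/0.05612

q′ ≈ 2050 W/m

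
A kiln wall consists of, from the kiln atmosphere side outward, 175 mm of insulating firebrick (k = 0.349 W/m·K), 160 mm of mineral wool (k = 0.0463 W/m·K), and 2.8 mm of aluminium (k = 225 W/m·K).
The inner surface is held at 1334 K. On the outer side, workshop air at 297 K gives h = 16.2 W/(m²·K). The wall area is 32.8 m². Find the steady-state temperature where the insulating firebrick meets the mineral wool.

T ≈ 1200 K

Model the wall as resistances in series:
R_insulating firebrick = L/(kA) = 0.175/(0.349×32.8) = 0.01529 K/W
R_mineral wool = L/(kA) = 0.16/(0.0463×32.8) = 0.1054 K/W
R_aluminium = L/(kA) = 0.0028/(225×32.8) = 3.794×10^-7 K/W
R_outer film = 1/(h_o·A) = 1/(16.2×32.8) = 0.001882 K/W
R_total = 0.1225 K/W;  Q = ΔT/R_total = 1037/0.1225 = 8463 W
T_interface = T_inner − Q·ΣR(inner→interface) = 1334 − 8460×0.01529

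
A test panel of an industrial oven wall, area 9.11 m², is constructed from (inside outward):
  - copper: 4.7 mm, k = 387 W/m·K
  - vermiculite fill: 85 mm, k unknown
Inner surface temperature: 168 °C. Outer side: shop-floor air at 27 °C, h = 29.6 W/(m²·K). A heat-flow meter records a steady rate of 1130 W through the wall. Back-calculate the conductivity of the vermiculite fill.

Model the wall as resistances in series:
R_copper = L/(kA) = 0.0047/(387×9.11) = 1.333×10^-6 K/W
R_outer film = 1/(h_o·A) = 1/(29.6×9.11) = 0.003708 K/W
Sum of known resistances R_other = 0.00371 K/W
Total R = ΔT/Q = 141/1130 = 0.1248 K/W
R_vermiculite fill = R_total − R_other = 0.1211 K/W
k = L/(R·A) = 0.085/(0.1211×9.11)

k ≈ 0.0771 W/(m·K)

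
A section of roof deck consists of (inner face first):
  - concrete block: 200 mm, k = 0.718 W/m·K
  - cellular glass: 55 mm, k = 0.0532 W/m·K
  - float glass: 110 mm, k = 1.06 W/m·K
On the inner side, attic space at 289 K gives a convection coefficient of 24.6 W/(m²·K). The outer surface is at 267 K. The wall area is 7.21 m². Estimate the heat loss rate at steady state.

Q ≈ 109 W

Series thermal resistances:
R_inner film = 1/(h_i·A) = 1/(24.6×7.21) = 0.005638 K/W
R_concrete block = L/(kA) = 0.2/(0.718×7.21) = 0.03863 K/W
R_cellular glass = L/(kA) = 0.055/(0.0532×7.21) = 0.1434 K/W
R_float glass = L/(kA) = 0.11/(1.06×7.21) = 0.01439 K/W
R_total = 0.2021 K/W
Q = ΔT / R_total = 22 / 0.2021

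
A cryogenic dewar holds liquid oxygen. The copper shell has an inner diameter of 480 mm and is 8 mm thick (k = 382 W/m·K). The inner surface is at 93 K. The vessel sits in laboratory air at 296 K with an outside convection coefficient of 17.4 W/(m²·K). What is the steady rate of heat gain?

Spherical conduction: R = (1/r_in − 1/r_out)/(4πk) per layer; series-sum.
R_copper shell = (1/0.24 − 1/0.248)/(4π×382) = 2.8×10^-5 K/W
R_outer film = 1/(h·4πr_o²) = 1/(17.4×4π×0.248²) = 0.07436 K/W
R_total = 0.07439 K/W
Q = ΔT/R_total = 203/0.07439

Q ≈ 2730 W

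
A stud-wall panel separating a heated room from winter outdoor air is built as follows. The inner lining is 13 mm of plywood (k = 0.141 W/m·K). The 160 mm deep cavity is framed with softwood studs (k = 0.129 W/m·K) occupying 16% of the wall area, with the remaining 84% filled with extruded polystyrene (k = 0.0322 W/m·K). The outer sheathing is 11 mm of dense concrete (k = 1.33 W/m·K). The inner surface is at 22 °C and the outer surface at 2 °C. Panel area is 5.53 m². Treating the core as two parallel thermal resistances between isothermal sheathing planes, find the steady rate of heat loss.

Sheathing layers in series; stud and cavity paths in parallel between them.
R_inner = 0.013/(0.141×5.53) = 0.01667 K/W
R_stud  = 0.16/(0.129×0.16×5.53) = 1.402 K/W
R_cav   = 0.16/(0.0322×0.84×5.53) = 1.07 K/W
1/R_core = 1/R_stud + 1/R_cav → R_core = 0.6067 K/W
R_outer = 0.011/(1.33×5.53) = 0.001496 K/W
R_total = 0.6249 K/W
Q = ΔT/R_total = 20/0.6249

Q ≈ 32 W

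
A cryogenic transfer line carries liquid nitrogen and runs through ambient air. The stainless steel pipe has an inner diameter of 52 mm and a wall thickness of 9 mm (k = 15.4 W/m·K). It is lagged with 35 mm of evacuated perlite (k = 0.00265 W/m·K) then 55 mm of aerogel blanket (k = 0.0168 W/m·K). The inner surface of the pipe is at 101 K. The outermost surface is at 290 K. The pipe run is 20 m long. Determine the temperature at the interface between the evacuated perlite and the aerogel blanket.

T ≈ 268 K

Radial resistances (cylindrical: R_cond = ln(r_o/r_i)/(2πkL), R_conv = 1/(h·2πrL)):
R_stainless steel pipe wall = ln(35/26)/(2π×15.4×20) = 1.536×10^-4 K/W
R_evacuated perlite = ln(70/35)/(2π×0.00265×20) = 2.081 K/W
R_aerogel blanket = ln(125/70)/(2π×0.0168×20) = 0.2746 K/W
R_total = 2.356 K/W
Q = ΔT/R_total = 189/2.356
Q = 80.2 W
T_interface = T_inner + Q·ΣR(inner→interface) = 101 + 80.2×2.082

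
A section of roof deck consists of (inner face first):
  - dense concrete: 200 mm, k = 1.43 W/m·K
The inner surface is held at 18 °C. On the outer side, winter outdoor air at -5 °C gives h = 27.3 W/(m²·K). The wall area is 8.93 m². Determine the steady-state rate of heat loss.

Q ≈ 1160 W

Series thermal resistances:
R_dense concrete = L/(kA) = 0.2/(1.43×8.93) = 0.01566 K/W
R_outer film = 1/(h_o·A) = 1/(27.3×8.93) = 0.004102 K/W
R_total = 0.01976 K/W
Q = ΔT / R_total = 23 / 0.01976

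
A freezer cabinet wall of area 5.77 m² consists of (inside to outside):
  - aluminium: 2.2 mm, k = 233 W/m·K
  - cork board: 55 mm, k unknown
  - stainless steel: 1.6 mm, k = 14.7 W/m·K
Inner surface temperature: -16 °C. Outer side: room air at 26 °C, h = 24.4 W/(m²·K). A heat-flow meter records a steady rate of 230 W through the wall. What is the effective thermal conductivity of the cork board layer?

Treating each layer as a thermal resistance in series:
R_aluminium = L/(kA) = 0.0022/(233×5.77) = 1.636×10^-6 K/W
R_stainless steel = L/(kA) = 0.0016/(14.7×5.77) = 1.886×10^-5 K/W
R_outer film = 1/(h_o·A) = 1/(24.4×5.77) = 0.007103 K/W
Sum of known resistances R_other = 0.007123 K/W
Total R = ΔT/Q = 42/230 = 0.1826 K/W
R_cork board = R_total − R_other = 0.1755 K/W
k = L/(R·A) = 0.055/(0.1755×5.77)

k ≈ 0.0543 W/(m·K)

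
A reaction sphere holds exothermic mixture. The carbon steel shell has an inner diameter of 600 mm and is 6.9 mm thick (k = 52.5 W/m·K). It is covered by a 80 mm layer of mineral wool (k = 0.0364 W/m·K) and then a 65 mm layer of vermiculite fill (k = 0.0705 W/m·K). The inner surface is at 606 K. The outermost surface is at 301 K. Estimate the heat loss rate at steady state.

Radial (spherical) resistances in series:
R_carbon steel shell = (1/0.3 − 1/0.3069)/(4π×52.5) = 1.136×10^-4 K/W
R_mineral wool = (1/0.3069 − 1/0.3869)/(4π×0.0364) = 1.473 K/W
R_vermiculite fill = (1/0.3869 − 1/0.4519)/(4π×0.0705) = 0.4196 K/W
R_total = 1.893 K/W
Q = ΔT/R_total = 305/1.893

Q ≈ 161 W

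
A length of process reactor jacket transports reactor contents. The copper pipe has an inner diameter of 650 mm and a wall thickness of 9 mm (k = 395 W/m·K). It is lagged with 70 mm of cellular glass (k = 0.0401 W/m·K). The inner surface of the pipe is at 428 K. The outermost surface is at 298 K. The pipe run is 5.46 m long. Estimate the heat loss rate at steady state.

Treating each annulus and film as a series resistance:
R_copper pipe wall = ln(334/325)/(2π×395×5.46) = 2.016×10^-6 K/W
R_cellular glass = ln(404/334)/(2π×0.0401×5.46) = 0.1383 K/W
R_total = 0.1383 K/W
Q = ΔT/R_total = 130/0.1383

Q ≈ 940 W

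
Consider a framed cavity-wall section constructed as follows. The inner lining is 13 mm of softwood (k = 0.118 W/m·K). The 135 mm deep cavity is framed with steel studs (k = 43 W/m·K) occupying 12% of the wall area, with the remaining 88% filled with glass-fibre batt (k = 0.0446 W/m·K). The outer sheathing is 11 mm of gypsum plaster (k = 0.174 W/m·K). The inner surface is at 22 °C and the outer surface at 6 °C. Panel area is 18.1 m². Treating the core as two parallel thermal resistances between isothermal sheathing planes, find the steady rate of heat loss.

Q ≈ 1450 W

Sheathing layers in series; stud and cavity paths in parallel between them.
R_inner = 0.013/(0.118×18.1) = 0.006087 K/W
R_stud  = 0.135/(43×0.12×18.1) = 0.001445 K/W
R_cav   = 0.135/(0.0446×0.88×18.1) = 0.19 K/W
1/R_core = 1/R_stud + 1/R_cav → R_core = 0.001435 K/W
R_outer = 0.011/(0.174×18.1) = 0.003493 K/W
R_total = 0.01101 K/W
Q = ΔT/R_total = 16/0.01101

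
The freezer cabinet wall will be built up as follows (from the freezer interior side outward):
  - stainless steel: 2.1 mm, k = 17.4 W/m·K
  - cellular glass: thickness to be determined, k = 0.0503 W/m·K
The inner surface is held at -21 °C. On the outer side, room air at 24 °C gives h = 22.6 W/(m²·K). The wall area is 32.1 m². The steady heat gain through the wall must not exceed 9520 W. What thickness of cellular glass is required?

Model the wall as resistances in series:
R_stainless steel = L/(kA) = 0.0021/(17.4×32.1) = 3.76×10^-6 K/W
R_outer film = 1/(h_o·A) = 1/(22.6×32.1) = 0.001378 K/W
Sum of the known resistances R_other = 0.001382 K/W
Required total resistance R_tot = ΔT/Q_allow = 45/9520 = 0.004727 K/W
R_cellular glass = R_tot − R_other = 0.003345 K/W
L = R·k·A = 0.003345×0.0503×32.1

L ≈ 5.4 mm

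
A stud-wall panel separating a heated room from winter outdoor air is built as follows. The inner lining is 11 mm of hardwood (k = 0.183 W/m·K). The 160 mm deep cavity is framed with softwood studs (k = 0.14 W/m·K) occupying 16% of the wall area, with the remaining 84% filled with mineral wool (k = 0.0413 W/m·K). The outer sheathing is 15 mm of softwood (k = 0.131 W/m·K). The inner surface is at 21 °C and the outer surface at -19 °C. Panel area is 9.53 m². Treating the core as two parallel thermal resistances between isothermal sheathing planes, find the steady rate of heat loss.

Q ≈ 128 W

Sheathing layers in series; stud and cavity paths in parallel between them.
R_inner = 0.011/(0.183×9.53) = 0.006307 K/W
R_stud  = 0.16/(0.14×0.16×9.53) = 0.7495 K/W
R_cav   = 0.16/(0.0413×0.84×9.53) = 0.4839 K/W
1/R_core = 1/R_stud + 1/R_cav → R_core = 0.2941 K/W
R_outer = 0.015/(0.131×9.53) = 0.01202 K/W
R_total = 0.3124 K/W
Q = ΔT/R_total = 40/0.3124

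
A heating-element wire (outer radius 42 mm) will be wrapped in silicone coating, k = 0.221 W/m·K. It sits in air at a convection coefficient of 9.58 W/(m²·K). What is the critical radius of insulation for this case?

r_cr ≈ 23.1 mm

For a cylinder r_cr = k/h = 0.221/9.58
r_cr = 23.1 mm; since the bare radius (42 mm) is above r_cr, any added insulation will reduce heat loss.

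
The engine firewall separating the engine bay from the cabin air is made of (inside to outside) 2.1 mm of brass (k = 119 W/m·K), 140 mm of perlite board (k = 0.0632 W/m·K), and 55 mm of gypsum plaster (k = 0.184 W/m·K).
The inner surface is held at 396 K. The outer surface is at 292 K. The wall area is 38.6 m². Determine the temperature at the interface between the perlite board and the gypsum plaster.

T ≈ 304 K

Series thermal resistances:
R_brass = L/(kA) = 0.0021/(119×38.6) = 4.572×10^-7 K/W
R_perlite board = L/(kA) = 0.14/(0.0632×38.6) = 0.05739 K/W
R_gypsum plaster = L/(kA) = 0.055/(0.184×38.6) = 0.007744 K/W
R_total = 0.06513 K/W;  Q = ΔT/R_total = 104/0.06513 = 1597 W
T_interface = T_inner − Q·ΣR(inner→interface) = 396 − 1600×0.05739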